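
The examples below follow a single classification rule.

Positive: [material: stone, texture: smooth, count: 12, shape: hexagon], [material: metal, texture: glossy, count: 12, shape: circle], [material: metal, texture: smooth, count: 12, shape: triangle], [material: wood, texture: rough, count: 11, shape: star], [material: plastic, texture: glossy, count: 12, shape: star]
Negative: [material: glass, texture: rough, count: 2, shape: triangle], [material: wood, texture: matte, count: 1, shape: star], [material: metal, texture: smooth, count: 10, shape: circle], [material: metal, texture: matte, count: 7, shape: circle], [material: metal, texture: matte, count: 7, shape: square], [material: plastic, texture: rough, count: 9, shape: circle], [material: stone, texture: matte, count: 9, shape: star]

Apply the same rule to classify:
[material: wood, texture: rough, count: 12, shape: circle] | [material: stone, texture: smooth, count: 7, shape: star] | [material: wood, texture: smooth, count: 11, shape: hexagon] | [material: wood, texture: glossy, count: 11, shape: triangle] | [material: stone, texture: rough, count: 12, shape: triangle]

One predicate separates the groups cleanly: count ≥ 11.
[material: wood, texture: rough, count: 12, shape: circle]: Positive (count = 12).
[material: stone, texture: smooth, count: 7, shape: star]: Negative (count = 7).
[material: wood, texture: smooth, count: 11, shape: hexagon]: Positive (count = 11).
[material: wood, texture: glossy, count: 11, shape: triangle]: Positive (count = 11).
[material: stone, texture: rough, count: 12, shape: triangle]: Positive (count = 12).

Positive, Negative, Positive, Positive, Positive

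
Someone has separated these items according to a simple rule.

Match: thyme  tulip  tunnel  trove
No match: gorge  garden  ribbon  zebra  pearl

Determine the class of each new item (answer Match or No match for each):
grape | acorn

No match, No match

'Match' ⟺ contains 't'.
grape: no 't' — doesn't qualify, so No match.
acorn: no 't' — doesn't qualify, so No match.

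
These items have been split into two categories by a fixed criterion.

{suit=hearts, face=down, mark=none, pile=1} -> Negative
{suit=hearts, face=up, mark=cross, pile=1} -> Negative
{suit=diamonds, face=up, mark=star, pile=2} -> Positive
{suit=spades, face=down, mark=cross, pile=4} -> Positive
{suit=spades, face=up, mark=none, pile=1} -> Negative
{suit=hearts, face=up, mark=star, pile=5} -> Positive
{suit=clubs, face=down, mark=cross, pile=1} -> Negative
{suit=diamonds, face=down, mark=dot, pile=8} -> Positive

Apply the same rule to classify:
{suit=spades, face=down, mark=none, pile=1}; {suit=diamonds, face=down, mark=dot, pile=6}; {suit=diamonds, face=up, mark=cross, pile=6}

The classifier is using: pile ≥ 2.
Negative: {suit=spades, face=down, mark=none, pile=1}, since pile = 1.
Positive: {suit=diamonds, face=down, mark=dot, pile=6}, since pile = 6.
Positive: {suit=diamonds, face=up, mark=cross, pile=6}, since pile = 6.

Negative, Positive, Positive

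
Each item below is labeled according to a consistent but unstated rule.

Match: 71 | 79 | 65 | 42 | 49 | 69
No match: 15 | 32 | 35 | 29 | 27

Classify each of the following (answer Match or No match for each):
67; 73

Match, Match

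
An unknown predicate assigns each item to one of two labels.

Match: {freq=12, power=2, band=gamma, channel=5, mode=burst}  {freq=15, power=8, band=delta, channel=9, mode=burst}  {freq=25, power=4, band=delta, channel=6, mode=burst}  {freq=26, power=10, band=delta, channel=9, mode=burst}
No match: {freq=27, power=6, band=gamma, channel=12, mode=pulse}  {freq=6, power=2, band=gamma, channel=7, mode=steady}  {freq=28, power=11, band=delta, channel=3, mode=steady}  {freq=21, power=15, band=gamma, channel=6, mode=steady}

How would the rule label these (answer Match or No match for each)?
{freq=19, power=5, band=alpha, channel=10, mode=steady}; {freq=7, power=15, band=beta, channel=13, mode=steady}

No match, No match

The classifier is using: mode is burst.
{freq=19, power=5, band=alpha, channel=10, mode=steady}: mode is steady — does not satisfy this, so No match.
{freq=7, power=15, band=beta, channel=13, mode=steady}: mode is steady — does not satisfy this, so No match.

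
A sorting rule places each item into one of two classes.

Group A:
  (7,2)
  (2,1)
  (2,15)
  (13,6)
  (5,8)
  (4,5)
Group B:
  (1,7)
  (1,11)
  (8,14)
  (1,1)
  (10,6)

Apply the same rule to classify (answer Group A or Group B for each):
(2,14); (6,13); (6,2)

Every 'Group A' example satisfies: sum is odd. None of the 'Group B' examples do.
Group B: (2,14), since 2+14 = 16. Group A: (6,13), since 6+13 = 19. Group B: (6,2), since 6+2 = 8.

Group B, Group A, Group B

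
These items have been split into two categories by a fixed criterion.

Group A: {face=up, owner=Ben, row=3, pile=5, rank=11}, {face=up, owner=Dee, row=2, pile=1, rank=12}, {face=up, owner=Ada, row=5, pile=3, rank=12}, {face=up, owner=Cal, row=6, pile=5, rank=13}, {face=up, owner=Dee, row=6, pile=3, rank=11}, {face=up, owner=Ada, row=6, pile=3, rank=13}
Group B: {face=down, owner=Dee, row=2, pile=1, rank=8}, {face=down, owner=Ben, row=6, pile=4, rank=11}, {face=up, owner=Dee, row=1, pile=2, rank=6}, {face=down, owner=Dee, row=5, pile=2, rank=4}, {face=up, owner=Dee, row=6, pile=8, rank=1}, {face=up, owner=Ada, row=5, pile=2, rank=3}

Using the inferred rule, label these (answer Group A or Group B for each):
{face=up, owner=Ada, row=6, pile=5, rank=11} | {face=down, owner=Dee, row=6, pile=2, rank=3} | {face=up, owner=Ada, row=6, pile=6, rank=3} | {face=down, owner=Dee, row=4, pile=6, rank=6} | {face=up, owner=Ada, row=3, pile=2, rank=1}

Group A, Group B, Group B, Group B, Group B

'Group A' ⟺ face is up AND rank ≥ 8.
{face=up, owner=Ada, row=6, pile=5, rank=11}: Group A (face is up, rank = 11). {face=down, owner=Dee, row=6, pile=2, rank=3}: Group B (face is down, rank = 3). {face=up, owner=Ada, row=6, pile=6, rank=3}: Group B (face is up, rank = 3). {face=down, owner=Dee, row=4, pile=6, rank=6}: Group B (face is down, rank = 6). {face=up, owner=Ada, row=3, pile=2, rank=1}: Group B (face is up, rank = 1).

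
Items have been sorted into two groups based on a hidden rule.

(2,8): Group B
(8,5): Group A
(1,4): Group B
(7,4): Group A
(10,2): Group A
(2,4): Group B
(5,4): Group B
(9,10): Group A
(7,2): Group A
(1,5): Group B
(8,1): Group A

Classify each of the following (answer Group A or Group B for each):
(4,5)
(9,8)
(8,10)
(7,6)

Group B, Group A, Group A, Group A

The distinguishing property — first ≥ 7 — holds for all the 'Group A' cases and none of the 'Group B' cases.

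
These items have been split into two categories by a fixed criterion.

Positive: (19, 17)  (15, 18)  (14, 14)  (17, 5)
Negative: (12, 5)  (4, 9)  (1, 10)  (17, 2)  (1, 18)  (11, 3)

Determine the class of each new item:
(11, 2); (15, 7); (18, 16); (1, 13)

Negative, Positive, Positive, Negative

The simplest hypothesis consistent with all the labels is: sum ≥ 22.
(11, 2): 11+2 = 13 — fails this test, so Negative.
(15, 7): 15+7 = 22 — qualifies, so Positive.
(18, 16): 18+16 = 34 — qualifies, so Positive.
(1, 13): 1+13 = 14 — fails this test, so Negative.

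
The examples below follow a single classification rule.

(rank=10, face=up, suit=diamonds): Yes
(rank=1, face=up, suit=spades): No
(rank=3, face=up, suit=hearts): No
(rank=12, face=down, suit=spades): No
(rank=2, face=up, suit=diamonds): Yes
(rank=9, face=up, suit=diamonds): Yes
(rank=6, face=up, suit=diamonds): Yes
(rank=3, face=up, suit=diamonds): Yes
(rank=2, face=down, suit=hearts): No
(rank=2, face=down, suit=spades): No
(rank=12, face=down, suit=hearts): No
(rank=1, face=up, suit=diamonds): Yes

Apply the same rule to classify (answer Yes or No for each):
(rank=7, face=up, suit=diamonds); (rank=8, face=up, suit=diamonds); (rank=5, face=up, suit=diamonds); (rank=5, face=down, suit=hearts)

The rule appears to be: suit is diamonds.

Yes, Yes, Yes, No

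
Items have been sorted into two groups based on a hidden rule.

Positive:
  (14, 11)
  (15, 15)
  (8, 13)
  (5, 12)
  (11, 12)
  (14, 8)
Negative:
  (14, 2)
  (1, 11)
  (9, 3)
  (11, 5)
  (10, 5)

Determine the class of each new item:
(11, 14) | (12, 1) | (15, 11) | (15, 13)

The simplest hypothesis consistent with all the labels is: sum ≥ 17.
(11, 14): 11+14 = 25 — meets the rule, so Positive. (12, 1): 12+1 = 13 — fails the rule, so Negative. (15, 11): 15+11 = 26 — meets the rule, so Positive. (15, 13): 15+13 = 28 — meets the rule, so Positive.

Positive, Negative, Positive, Positive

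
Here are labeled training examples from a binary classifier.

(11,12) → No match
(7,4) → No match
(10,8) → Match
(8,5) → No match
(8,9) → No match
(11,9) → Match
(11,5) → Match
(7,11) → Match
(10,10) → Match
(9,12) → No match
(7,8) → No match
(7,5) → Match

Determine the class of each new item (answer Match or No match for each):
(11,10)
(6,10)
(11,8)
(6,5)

No match, Match, No match, No match

The simplest hypothesis consistent with all the labels is: sum is even.
No match: (11,10), since 11+10 = 21.
Match: (6,10), since 6+10 = 16.
No match: (11,8), since 11+8 = 19.
No match: (6,5), since 6+5 = 11.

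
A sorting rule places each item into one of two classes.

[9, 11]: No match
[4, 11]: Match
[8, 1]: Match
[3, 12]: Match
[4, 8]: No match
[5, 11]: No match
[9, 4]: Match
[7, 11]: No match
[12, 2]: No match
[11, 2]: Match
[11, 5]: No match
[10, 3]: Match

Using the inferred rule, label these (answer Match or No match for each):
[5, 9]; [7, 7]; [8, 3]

No match, No match, Match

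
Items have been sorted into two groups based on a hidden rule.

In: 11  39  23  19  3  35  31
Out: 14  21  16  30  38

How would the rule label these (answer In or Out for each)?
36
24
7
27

One predicate separates the groups cleanly: ≡ 3 (mod 4).
Out: 36, since 36 mod 4 = 0. Out: 24, since 24 mod 4 = 0. In: 7, since 7 mod 4 = 3. In: 27, since 27 mod 4 = 3.

Out, Out, In, In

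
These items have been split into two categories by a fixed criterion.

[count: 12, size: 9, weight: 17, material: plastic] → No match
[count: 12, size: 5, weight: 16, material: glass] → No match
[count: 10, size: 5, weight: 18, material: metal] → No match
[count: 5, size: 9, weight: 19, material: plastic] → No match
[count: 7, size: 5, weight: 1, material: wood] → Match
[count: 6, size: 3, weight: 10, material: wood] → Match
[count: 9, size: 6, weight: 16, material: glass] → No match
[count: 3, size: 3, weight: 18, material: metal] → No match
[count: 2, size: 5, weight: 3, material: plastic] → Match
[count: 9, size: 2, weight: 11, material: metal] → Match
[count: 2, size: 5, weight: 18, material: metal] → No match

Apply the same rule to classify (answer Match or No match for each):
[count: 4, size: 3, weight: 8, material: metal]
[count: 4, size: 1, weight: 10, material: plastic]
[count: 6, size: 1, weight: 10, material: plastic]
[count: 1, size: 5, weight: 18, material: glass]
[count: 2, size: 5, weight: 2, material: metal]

Match, Match, Match, No match, Match

The classifier is using: weight ≤ 11.
[count: 4, size: 3, weight: 8, material: metal]: weight = 8 — satisfies this, so Match.
[count: 4, size: 1, weight: 10, material: plastic]: weight = 10 — satisfies this, so Match.
[count: 6, size: 1, weight: 10, material: plastic]: weight = 10 — satisfies this, so Match.
[count: 1, size: 5, weight: 18, material: glass]: weight = 18 — doesn't match, so No match.
[count: 2, size: 5, weight: 2, material: metal]: weight = 2 — satisfies this, so Match.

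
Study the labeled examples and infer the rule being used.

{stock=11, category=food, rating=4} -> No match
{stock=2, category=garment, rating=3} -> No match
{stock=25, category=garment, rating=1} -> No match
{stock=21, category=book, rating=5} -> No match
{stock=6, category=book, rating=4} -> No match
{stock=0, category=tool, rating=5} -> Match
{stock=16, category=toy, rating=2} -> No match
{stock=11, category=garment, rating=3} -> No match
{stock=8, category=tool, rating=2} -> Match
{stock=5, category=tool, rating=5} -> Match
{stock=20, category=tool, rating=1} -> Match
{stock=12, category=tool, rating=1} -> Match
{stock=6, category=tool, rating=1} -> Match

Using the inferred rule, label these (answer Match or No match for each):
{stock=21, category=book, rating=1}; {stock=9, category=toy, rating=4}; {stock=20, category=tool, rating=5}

Checking candidate rules against both groups, what survives is: category is tool.
{stock=21, category=book, rating=1}: category is book, does not pass → No match. {stock=9, category=toy, rating=4}: category is toy, does not pass → No match. {stock=20, category=tool, rating=5}: category is tool, meets the rule → Match.

No match, No match, Match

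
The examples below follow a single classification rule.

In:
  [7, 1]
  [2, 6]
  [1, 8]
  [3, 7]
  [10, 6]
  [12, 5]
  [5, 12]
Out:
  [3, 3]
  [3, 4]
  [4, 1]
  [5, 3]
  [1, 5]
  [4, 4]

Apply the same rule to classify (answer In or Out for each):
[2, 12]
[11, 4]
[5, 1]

The distinguishing property — max ≥ 6 — holds for all the 'In' cases and none of the 'Out' cases.
In: [2, 12], since max 12. In: [11, 4], since max 11. Out: [5, 1], since max 5.

In, In, Out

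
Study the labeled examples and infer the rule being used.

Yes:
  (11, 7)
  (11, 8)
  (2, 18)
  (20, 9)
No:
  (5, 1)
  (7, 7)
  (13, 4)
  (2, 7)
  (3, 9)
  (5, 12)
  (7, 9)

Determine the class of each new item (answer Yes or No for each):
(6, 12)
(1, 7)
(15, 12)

The simplest hypothesis consistent with all the labels is: sum ≥ 18.

Yes, No, Yes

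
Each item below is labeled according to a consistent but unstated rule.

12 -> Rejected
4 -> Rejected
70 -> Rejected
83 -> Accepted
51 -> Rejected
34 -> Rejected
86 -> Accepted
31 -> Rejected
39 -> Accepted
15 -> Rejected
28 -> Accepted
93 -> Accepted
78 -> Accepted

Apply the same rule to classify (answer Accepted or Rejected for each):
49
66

'Accepted' ⟺ digit sum ≥ 8.
49 — digit sum 4+9 = 13, hence Accepted. 66 — digit sum 6+6 = 12, hence Accepted.

Accepted, Accepted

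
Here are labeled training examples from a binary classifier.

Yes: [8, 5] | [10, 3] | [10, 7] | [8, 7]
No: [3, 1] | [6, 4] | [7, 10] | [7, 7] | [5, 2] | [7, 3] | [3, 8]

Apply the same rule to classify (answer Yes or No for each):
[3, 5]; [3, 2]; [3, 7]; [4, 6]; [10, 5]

No, No, No, No, Yes

The common property of the 'Yes' items is: first ≥ 8. No 'No' item has it.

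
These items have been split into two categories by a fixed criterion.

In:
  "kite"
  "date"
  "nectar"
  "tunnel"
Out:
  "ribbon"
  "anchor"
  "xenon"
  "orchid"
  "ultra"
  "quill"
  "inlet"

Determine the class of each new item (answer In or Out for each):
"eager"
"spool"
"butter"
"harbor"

A rule that fits every label: even length AND contains 'e' — true of each 'In' example, false of each 'Out' one.
Out: "eager", since length 5, has 'e'.
Out: "spool", since length 5, no 'e'.
In: "butter", since length 6, has 'e'.
Out: "harbor", since length 6, no 'e'.

Out, Out, In, Out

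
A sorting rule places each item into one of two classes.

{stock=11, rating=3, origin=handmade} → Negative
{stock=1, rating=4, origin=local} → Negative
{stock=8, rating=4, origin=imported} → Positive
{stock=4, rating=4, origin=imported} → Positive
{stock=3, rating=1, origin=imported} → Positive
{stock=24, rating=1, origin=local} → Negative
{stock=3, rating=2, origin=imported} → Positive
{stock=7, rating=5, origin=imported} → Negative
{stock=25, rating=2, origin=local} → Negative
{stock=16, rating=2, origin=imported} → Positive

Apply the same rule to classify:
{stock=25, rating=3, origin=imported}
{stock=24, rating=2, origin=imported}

Every 'Positive' example satisfies: origin is imported AND rating ≤ 4. None of the 'Negative' examples do.
{stock=25, rating=3, origin=imported}: origin is imported, rating = 3, qualifies → Positive. {stock=24, rating=2, origin=imported}: origin is imported, rating = 2, qualifies → Positive.

Positive, Positive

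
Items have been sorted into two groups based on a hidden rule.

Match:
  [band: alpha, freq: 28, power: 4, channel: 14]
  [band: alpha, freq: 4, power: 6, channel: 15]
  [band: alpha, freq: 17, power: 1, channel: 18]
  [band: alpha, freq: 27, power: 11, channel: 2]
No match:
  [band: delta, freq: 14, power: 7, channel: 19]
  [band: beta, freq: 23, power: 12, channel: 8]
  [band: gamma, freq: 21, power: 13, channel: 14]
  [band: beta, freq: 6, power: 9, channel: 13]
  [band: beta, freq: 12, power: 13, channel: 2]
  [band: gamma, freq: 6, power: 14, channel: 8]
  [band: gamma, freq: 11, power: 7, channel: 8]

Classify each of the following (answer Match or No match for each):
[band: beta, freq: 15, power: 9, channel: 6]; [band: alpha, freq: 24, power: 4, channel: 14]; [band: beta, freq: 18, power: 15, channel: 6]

No match, Match, No match

One predicate separates the groups cleanly: band is alpha.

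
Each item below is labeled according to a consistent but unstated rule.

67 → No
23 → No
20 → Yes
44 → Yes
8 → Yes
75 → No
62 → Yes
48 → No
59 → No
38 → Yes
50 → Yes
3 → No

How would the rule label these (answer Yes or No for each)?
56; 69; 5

Yes, No, No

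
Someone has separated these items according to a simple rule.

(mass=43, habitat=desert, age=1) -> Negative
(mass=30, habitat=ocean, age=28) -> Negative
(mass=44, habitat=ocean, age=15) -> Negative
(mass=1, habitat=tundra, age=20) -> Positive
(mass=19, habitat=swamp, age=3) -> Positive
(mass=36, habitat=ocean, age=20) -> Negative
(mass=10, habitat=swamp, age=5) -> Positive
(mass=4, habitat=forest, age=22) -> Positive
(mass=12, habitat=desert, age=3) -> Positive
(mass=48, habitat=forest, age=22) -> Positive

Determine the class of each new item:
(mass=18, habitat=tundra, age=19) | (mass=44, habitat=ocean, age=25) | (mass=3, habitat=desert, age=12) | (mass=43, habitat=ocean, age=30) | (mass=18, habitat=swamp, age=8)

The pattern is that an item is 'Positive' exactly when: habitat is forest OR mass ≤ 19.

Positive, Negative, Positive, Negative, Positive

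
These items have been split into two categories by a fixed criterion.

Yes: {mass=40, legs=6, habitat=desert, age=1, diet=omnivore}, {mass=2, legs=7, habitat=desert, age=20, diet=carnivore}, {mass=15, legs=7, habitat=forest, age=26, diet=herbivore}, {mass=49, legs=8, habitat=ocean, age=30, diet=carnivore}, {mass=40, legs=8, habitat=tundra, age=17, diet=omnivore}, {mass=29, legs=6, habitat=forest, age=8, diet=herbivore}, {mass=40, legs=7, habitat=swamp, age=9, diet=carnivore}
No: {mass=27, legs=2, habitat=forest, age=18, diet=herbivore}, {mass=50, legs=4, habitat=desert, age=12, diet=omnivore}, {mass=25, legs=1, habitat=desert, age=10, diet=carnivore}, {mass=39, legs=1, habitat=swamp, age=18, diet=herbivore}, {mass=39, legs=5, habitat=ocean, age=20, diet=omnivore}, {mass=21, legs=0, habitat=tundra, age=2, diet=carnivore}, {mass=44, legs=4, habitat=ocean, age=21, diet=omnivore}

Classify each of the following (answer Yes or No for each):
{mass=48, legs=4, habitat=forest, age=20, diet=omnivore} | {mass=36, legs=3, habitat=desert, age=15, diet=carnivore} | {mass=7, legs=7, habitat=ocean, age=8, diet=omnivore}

Rule: legs ≥ 6. This holds for each 'Yes' example and fails for each 'No' one.
{mass=48, legs=4, habitat=forest, age=20, diet=omnivore}: No (legs = 4).
{mass=36, legs=3, habitat=desert, age=15, diet=carnivore}: No (legs = 3).
{mass=7, legs=7, habitat=ocean, age=8, diet=omnivore}: Yes (legs = 7).

No, No, Yes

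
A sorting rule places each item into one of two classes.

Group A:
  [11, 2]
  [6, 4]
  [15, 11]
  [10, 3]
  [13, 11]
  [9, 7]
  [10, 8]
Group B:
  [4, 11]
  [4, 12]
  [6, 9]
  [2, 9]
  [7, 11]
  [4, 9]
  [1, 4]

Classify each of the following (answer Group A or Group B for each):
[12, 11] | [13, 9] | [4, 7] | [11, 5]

Group A, Group A, Group B, Group A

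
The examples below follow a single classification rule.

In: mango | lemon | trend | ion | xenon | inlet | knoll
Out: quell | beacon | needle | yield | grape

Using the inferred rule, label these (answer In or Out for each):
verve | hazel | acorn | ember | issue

One predicate separates the groups cleanly: odd length AND contains 'n'.
verve — length 5, no 'n', hence Out.
hazel — length 5, no 'n', hence Out.
acorn — length 5, has 'n', hence In.
ember — length 5, no 'n', hence Out.
issue — length 5, no 'n', hence Out.

Out, Out, In, Out, Out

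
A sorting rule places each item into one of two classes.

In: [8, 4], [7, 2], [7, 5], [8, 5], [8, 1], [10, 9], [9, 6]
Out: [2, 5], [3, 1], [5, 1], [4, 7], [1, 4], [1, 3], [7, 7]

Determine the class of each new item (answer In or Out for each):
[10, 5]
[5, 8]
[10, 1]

In, Out, In

The rule appears to be: first > second AND sum ≥ 7.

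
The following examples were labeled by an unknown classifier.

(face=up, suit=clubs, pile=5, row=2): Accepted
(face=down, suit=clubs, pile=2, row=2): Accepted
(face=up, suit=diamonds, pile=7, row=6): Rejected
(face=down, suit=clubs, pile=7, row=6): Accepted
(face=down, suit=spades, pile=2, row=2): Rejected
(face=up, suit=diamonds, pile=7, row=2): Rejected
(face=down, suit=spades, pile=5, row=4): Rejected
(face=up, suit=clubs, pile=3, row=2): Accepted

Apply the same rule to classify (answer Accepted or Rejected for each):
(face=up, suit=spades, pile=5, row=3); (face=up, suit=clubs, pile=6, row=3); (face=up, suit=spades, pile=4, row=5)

Rejected, Accepted, Rejected

One predicate separates the groups cleanly: suit is clubs.
(face=up, suit=spades, pile=5, row=3): suit is spades, doesn't qualify → Rejected. (face=up, suit=clubs, pile=6, row=3): suit is clubs, has this property → Accepted. (face=up, suit=spades, pile=4, row=5): suit is spades, doesn't qualify → Rejected.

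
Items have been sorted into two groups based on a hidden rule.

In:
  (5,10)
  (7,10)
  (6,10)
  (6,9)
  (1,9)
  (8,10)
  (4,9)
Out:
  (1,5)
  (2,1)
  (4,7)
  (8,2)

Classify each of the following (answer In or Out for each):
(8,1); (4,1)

One predicate separates the groups cleanly: second ≥ 8.
Out: (8,1), since second 1.
Out: (4,1), since second 1.

Out, Out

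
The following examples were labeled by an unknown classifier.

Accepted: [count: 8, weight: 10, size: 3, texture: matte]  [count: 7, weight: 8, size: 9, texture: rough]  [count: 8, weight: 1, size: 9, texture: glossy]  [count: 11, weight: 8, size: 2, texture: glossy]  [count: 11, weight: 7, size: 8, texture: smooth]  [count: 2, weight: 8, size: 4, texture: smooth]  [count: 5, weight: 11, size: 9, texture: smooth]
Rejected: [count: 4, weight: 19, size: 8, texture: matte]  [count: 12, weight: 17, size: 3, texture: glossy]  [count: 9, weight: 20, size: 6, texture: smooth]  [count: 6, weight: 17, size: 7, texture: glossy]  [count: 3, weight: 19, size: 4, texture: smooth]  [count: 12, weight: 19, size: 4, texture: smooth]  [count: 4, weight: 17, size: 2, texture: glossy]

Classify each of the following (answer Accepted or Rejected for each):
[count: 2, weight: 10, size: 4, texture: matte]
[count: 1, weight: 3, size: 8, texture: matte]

'Accepted' ⟺ weight ≤ 11.
[count: 2, weight: 10, size: 4, texture: matte] — weight = 10, hence Accepted.
[count: 1, weight: 3, size: 8, texture: matte] — weight = 3, hence Accepted.

Accepted, Accepted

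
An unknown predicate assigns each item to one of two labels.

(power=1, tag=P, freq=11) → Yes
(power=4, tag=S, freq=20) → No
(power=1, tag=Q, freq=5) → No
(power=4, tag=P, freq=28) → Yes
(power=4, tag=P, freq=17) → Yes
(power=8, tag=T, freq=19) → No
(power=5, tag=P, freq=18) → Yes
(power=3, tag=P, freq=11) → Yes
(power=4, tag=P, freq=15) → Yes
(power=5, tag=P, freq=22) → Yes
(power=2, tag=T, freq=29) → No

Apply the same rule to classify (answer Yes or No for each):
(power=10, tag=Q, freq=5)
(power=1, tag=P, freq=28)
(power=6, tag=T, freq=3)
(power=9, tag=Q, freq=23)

Rule: tag is P. This holds for each 'Yes' example and fails for each 'No' one.
(power=10, tag=Q, freq=5): No (tag is Q). (power=1, tag=P, freq=28): Yes (tag is P). (power=6, tag=T, freq=3): No (tag is T). (power=9, tag=Q, freq=23): No (tag is Q).

No, Yes, No, No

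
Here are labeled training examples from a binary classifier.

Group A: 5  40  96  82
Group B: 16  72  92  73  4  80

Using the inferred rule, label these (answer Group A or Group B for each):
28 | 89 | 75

Looking at the examples, the only property every 'Group A' case has and every 'Group B' case lacks is: ≡ 5 (mod 7).

Group B, Group A, Group A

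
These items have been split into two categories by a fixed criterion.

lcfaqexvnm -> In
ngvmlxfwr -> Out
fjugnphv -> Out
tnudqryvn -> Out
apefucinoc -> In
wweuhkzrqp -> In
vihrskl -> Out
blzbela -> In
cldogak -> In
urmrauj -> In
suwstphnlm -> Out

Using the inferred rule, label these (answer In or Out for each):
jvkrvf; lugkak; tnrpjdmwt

All 'In' examples share one property — has ≥ 2 vowels — and every 'Out' example lacks it.
jvkrvf — 0 vowels, hence Out.
lugkak — 2 vowels, hence In.
tnrpjdmwt — 0 vowels, hence Out.

Out, In, Out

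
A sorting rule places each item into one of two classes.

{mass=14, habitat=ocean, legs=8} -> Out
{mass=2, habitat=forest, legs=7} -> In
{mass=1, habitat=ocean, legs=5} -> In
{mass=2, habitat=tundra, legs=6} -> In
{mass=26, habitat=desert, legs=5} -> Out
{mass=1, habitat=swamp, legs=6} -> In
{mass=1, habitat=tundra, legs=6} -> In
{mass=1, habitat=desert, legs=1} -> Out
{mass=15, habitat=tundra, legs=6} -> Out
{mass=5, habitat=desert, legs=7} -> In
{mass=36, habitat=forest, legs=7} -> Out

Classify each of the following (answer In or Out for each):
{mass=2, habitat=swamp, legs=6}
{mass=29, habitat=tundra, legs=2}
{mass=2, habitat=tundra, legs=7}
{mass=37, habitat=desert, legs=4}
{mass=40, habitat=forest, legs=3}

In, Out, In, Out, Out

A rule that fits every label: legs ≥ 5 AND mass ≤ 5 — true of each 'In' example, false of each 'Out' one.
{mass=2, habitat=swamp, legs=6} → legs = 6, mass = 2 → In.
{mass=29, habitat=tundra, legs=2} → legs = 2, mass = 29 → Out.
{mass=2, habitat=tundra, legs=7} → legs = 7, mass = 2 → In.
{mass=37, habitat=desert, legs=4} → legs = 4, mass = 37 → Out.
{mass=40, habitat=forest, legs=3} → legs = 3, mass = 40 → Out.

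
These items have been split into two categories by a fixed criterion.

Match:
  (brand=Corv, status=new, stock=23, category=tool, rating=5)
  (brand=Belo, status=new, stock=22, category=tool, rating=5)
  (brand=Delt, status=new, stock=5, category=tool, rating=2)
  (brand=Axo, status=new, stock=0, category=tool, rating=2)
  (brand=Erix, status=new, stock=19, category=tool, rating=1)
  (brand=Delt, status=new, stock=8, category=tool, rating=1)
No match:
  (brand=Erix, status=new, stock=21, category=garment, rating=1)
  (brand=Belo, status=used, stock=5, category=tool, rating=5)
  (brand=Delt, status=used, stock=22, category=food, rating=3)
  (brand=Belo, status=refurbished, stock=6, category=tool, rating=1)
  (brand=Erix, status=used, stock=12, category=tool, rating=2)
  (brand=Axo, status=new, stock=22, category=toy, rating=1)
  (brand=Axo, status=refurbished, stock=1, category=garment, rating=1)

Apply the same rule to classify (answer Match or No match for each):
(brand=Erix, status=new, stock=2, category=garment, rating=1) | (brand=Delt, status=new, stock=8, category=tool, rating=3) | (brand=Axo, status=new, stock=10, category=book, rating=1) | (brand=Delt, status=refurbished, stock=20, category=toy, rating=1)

The classifier is using: status is new AND category is tool.
(brand=Erix, status=new, stock=2, category=garment, rating=1): status is new, category is garment — fails this test, so No match.
(brand=Delt, status=new, stock=8, category=tool, rating=3): status is new, category is tool — meets the rule, so Match.
(brand=Axo, status=new, stock=10, category=book, rating=1): status is new, category is book — fails this test, so No match.
(brand=Delt, status=refurbished, stock=20, category=toy, rating=1): status is refurbished, category is toy — fails this test, so No match.

No match, Match, No match, No match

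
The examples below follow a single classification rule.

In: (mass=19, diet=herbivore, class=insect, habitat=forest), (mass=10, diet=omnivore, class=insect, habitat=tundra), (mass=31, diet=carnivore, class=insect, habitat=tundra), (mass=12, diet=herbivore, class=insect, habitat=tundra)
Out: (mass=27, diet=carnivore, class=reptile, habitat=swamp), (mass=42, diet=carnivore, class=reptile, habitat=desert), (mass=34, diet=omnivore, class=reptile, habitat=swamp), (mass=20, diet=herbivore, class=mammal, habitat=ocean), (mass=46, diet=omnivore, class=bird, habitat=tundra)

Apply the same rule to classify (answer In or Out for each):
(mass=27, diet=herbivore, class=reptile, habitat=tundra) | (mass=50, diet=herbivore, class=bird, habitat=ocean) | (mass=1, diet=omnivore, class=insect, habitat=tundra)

The pattern is that an item is 'In' exactly when: class is insect.
(mass=27, diet=herbivore, class=reptile, habitat=tundra): class is reptile, fails the rule → Out. (mass=50, diet=herbivore, class=bird, habitat=ocean): class is bird, fails the rule → Out. (mass=1, diet=omnivore, class=insect, habitat=tundra): class is insect, satisfies this → In.

Out, Out, In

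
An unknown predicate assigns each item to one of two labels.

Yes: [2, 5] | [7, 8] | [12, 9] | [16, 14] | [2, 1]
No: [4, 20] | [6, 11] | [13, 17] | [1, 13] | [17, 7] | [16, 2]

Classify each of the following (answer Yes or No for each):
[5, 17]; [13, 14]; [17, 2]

No, Yes, No

All 'Yes' examples share one property — |first − second| ≤ 3 — and every 'No' example lacks it.
No: [5, 17], since |5−17| = 12.
Yes: [13, 14], since |13−14| = 1.
No: [17, 2], since |17−2| = 15.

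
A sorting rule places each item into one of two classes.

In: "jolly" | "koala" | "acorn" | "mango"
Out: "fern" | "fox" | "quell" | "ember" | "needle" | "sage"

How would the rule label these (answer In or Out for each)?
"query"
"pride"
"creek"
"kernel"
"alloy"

'In' ⟺ length 5 AND contains 'o'.
"query" — length 5, no 'o', hence Out. "pride" — length 5, no 'o', hence Out. "creek" — length 5, no 'o', hence Out. "kernel" — length 6, no 'o', hence Out. "alloy" — length 5, has 'o', hence In.

Out, Out, Out, Out, In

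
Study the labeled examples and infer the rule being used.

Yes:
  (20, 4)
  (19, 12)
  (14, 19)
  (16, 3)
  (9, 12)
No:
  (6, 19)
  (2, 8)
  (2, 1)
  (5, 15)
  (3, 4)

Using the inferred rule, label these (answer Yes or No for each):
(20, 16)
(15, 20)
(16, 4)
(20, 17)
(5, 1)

'Yes' ⟺ first ≥ 8.
Yes: (20, 16), since first 20.
Yes: (15, 20), since first 15.
Yes: (16, 4), since first 16.
Yes: (20, 17), since first 20.
No: (5, 1), since first 5.

Yes, Yes, Yes, Yes, No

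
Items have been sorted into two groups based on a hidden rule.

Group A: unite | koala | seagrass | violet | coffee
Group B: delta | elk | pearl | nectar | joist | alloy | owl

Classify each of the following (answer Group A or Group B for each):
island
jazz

Group B, Group B

The common property of the 'Group A' items is: has ≥ 3 vowels. No 'Group B' item has it.
island: Group B (2 vowels).
jazz: Group B (1 vowel).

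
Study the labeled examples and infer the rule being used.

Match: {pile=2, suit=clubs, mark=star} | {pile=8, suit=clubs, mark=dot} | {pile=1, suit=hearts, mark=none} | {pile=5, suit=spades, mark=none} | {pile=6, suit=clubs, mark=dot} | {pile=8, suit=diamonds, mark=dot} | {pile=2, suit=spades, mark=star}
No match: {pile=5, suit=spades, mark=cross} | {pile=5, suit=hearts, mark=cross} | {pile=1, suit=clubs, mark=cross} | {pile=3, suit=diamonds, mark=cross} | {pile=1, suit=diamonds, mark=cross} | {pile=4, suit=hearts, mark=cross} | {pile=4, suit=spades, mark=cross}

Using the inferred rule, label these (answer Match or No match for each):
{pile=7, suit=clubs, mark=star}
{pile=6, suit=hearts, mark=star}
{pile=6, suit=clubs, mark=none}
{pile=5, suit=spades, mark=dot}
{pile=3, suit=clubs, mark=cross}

Comparing the two groups points to one rule — mark is not cross.

Match, Match, Match, Match, No match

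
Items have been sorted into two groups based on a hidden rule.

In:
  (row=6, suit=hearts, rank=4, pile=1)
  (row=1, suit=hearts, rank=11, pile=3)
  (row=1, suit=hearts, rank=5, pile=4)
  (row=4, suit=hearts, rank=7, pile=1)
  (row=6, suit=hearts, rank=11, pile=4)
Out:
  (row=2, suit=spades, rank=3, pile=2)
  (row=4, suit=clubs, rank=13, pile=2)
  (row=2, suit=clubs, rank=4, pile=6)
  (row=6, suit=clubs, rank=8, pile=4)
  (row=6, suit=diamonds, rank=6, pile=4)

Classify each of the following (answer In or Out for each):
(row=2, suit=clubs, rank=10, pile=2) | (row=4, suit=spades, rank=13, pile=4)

Out, Out

Rule: suit is hearts. This holds for each 'In' example and fails for each 'Out' one.
(row=2, suit=clubs, rank=10, pile=2) → suit is clubs → Out. (row=4, suit=spades, rank=13, pile=4) → suit is spades → Out.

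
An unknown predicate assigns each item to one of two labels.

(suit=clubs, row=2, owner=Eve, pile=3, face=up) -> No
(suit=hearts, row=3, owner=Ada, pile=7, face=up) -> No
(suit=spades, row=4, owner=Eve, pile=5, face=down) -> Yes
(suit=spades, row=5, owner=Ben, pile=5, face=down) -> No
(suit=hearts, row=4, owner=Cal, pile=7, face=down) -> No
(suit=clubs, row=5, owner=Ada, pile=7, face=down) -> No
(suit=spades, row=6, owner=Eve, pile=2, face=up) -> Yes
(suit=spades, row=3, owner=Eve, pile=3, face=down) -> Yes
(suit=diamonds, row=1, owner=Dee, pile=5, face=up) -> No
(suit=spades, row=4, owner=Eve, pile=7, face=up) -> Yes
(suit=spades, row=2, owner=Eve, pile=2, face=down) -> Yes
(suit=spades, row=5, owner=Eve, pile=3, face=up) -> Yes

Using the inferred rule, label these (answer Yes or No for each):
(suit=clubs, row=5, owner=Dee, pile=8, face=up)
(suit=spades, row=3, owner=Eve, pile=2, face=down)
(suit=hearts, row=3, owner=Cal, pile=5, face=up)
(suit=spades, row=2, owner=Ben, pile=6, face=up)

The rule appears to be: suit is spades AND owner is Eve.
No: (suit=clubs, row=5, owner=Dee, pile=8, face=up), since suit is clubs, owner is Dee.
Yes: (suit=spades, row=3, owner=Eve, pile=2, face=down), since suit is spades, owner is Eve.
No: (suit=hearts, row=3, owner=Cal, pile=5, face=up), since suit is hearts, owner is Cal.
No: (suit=spades, row=2, owner=Ben, pile=6, face=up), since suit is spades, owner is Ben.

No, Yes, No, No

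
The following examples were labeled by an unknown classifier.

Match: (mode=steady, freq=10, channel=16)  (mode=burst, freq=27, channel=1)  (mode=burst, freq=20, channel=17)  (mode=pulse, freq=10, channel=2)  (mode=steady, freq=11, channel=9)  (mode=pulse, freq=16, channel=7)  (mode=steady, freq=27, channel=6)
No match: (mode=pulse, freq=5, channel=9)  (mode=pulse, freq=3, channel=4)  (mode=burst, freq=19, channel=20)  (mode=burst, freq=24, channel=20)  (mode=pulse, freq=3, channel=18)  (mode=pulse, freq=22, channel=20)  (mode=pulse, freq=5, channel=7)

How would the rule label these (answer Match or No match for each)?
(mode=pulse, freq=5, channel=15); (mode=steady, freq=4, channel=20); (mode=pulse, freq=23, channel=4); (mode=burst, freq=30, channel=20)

The simplest hypothesis consistent with all the labels is: channel ≤ 17 AND freq ≥ 10.
(mode=pulse, freq=5, channel=15): channel = 15, freq = 5, does not fit → No match.
(mode=steady, freq=4, channel=20): channel = 20, freq = 4, does not fit → No match.
(mode=pulse, freq=23, channel=4): channel = 4, freq = 23, checks out → Match.
(mode=burst, freq=30, channel=20): channel = 20, freq = 30, does not fit → No match.

No match, No match, Match, No match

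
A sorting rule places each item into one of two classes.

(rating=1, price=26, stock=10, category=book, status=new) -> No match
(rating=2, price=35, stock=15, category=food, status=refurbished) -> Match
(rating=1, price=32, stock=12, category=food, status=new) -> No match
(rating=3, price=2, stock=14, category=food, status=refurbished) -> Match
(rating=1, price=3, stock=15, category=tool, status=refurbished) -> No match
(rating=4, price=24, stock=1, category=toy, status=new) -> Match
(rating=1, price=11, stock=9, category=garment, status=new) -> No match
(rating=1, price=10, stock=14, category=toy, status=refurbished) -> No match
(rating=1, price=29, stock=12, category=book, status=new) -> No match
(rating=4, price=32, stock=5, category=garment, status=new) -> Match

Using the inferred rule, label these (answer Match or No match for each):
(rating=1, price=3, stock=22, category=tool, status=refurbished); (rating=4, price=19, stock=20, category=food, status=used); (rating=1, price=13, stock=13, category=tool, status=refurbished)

One predicate separates the groups cleanly: rating ≥ 2.
No match: (rating=1, price=3, stock=22, category=tool, status=refurbished), since rating = 1. Match: (rating=4, price=19, stock=20, category=food, status=used), since rating = 4. No match: (rating=1, price=13, stock=13, category=tool, status=refurbished), since rating = 1.

No match, Match, No match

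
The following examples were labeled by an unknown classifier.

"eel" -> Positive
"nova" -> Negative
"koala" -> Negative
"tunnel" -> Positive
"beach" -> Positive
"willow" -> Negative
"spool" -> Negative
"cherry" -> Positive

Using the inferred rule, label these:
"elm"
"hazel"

A rule that fits every label: contains 'e' — true of each 'Positive' example, false of each 'Negative' one.
"elm" — has 'e', hence Positive. "hazel" — has 'e', hence Positive.

Positive, Positive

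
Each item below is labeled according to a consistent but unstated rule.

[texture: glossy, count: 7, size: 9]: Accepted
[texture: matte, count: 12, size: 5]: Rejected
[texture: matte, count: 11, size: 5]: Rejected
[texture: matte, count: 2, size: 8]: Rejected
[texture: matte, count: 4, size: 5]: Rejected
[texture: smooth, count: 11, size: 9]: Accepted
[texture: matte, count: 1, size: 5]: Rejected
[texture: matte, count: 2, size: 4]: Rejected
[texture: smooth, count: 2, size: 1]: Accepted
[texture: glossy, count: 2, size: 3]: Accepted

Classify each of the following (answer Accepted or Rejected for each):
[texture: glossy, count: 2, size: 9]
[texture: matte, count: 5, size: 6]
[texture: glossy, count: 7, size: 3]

Accepted, Rejected, Accepted

All 'Accepted' examples share one property — texture is not matte — and every 'Rejected' example lacks it.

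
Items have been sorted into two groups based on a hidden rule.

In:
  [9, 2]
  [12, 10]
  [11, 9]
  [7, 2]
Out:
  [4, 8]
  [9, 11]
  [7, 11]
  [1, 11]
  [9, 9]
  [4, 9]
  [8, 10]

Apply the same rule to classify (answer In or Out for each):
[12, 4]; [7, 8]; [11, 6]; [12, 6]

The common property of the 'In' items is: first > second. No 'Out' item has it.
In: [12, 4], since 12 > 4. Out: [7, 8], since 7 < 8. In: [11, 6], since 11 > 6. In: [12, 6], since 12 > 6.

In, Out, In, In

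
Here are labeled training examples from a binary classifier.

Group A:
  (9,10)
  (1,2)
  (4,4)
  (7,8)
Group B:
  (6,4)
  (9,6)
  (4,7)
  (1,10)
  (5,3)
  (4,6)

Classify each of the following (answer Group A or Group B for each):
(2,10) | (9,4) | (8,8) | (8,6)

Group B, Group B, Group A, Group B

The distinguishing property — |first − second| ≤ 1 — holds for all the 'Group A' cases and none of the 'Group B' cases.
(2,10): |2−10| = 8 — doesn't match, so Group B.
(9,4): |9−4| = 5 — doesn't match, so Group B.
(8,8): |8−8| = 0 — passes, so Group A.
(8,6): |8−6| = 2 — doesn't match, so Group B.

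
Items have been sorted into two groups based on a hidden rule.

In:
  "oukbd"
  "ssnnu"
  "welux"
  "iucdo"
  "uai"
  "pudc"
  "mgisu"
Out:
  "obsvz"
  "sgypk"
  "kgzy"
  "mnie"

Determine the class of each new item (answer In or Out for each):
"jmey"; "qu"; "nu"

Out, In, In

A rule that fits every label: contains 'u' — true of each 'In' example, false of each 'Out' one.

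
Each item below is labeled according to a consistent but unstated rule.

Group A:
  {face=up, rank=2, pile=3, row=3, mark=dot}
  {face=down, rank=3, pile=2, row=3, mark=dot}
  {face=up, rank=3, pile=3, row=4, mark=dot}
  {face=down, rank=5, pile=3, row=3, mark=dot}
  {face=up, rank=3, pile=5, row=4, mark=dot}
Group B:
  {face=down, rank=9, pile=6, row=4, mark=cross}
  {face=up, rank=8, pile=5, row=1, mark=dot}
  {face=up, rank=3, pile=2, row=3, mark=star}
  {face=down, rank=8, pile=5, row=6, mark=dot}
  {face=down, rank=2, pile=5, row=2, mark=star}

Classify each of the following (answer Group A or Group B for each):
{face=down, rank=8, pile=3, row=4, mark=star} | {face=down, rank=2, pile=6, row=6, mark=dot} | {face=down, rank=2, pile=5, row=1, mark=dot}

The distinguishing property — mark is dot AND rank ≤ 5 — holds for all the 'Group A' cases and none of the 'Group B' cases.
{face=down, rank=8, pile=3, row=4, mark=star} — mark is star, rank = 8, hence Group B. {face=down, rank=2, pile=6, row=6, mark=dot} — mark is dot, rank = 2, hence Group A. {face=down, rank=2, pile=5, row=1, mark=dot} — mark is dot, rank = 2, hence Group A.

Group B, Group A, Group A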